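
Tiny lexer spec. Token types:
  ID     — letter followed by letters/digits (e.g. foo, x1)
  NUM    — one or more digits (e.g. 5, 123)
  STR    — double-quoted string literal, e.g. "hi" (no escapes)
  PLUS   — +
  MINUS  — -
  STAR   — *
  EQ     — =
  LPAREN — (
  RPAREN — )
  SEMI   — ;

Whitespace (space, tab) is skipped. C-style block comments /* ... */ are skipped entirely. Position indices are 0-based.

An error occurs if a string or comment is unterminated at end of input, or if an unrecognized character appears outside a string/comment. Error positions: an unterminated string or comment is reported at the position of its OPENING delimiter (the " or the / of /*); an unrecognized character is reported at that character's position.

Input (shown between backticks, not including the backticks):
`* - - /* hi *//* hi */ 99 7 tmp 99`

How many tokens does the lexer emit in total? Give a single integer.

Answer: 7

Derivation:
pos=0: emit STAR '*'
pos=2: emit MINUS '-'
pos=4: emit MINUS '-'
pos=6: enter COMMENT mode (saw '/*')
exit COMMENT mode (now at pos=14)
pos=14: enter COMMENT mode (saw '/*')
exit COMMENT mode (now at pos=22)
pos=23: emit NUM '99' (now at pos=25)
pos=26: emit NUM '7' (now at pos=27)
pos=28: emit ID 'tmp' (now at pos=31)
pos=32: emit NUM '99' (now at pos=34)
DONE. 7 tokens: [STAR, MINUS, MINUS, NUM, NUM, ID, NUM]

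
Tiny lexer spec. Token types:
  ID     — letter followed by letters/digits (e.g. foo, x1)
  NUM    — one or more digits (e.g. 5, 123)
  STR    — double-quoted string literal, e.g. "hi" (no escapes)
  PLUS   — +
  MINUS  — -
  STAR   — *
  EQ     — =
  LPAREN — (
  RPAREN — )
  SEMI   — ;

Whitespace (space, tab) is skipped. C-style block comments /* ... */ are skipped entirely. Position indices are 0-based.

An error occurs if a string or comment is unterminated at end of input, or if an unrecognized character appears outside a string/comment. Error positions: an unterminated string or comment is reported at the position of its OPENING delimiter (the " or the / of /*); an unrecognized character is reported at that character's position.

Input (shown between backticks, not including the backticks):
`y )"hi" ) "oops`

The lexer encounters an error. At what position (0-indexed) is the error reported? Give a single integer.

pos=0: emit ID 'y' (now at pos=1)
pos=2: emit RPAREN ')'
pos=3: enter STRING mode
pos=3: emit STR "hi" (now at pos=7)
pos=8: emit RPAREN ')'
pos=10: enter STRING mode
pos=10: ERROR — unterminated string

Answer: 10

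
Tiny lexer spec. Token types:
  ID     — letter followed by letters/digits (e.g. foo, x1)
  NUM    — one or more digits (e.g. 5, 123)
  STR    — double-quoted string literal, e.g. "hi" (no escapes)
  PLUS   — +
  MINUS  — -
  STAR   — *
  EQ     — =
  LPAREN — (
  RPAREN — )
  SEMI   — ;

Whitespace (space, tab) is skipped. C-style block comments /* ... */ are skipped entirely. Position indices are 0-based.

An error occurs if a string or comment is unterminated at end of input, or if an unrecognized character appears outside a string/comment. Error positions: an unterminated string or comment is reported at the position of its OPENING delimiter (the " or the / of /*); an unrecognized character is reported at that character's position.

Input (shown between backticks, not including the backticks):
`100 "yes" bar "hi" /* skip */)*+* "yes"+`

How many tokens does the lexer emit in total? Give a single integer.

Answer: 10

Derivation:
pos=0: emit NUM '100' (now at pos=3)
pos=4: enter STRING mode
pos=4: emit STR "yes" (now at pos=9)
pos=10: emit ID 'bar' (now at pos=13)
pos=14: enter STRING mode
pos=14: emit STR "hi" (now at pos=18)
pos=19: enter COMMENT mode (saw '/*')
exit COMMENT mode (now at pos=29)
pos=29: emit RPAREN ')'
pos=30: emit STAR '*'
pos=31: emit PLUS '+'
pos=32: emit STAR '*'
pos=34: enter STRING mode
pos=34: emit STR "yes" (now at pos=39)
pos=39: emit PLUS '+'
DONE. 10 tokens: [NUM, STR, ID, STR, RPAREN, STAR, PLUS, STAR, STR, PLUS]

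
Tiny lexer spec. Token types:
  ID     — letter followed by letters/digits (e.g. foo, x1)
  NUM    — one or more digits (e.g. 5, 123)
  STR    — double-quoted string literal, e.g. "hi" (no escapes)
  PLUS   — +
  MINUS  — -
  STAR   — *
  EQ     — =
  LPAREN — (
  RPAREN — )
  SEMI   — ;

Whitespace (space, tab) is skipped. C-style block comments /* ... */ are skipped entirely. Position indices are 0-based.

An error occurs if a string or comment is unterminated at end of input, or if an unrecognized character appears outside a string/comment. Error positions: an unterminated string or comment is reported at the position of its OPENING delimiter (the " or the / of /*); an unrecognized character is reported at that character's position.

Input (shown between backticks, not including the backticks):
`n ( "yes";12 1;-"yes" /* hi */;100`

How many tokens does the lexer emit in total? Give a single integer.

Answer: 11

Derivation:
pos=0: emit ID 'n' (now at pos=1)
pos=2: emit LPAREN '('
pos=4: enter STRING mode
pos=4: emit STR "yes" (now at pos=9)
pos=9: emit SEMI ';'
pos=10: emit NUM '12' (now at pos=12)
pos=13: emit NUM '1' (now at pos=14)
pos=14: emit SEMI ';'
pos=15: emit MINUS '-'
pos=16: enter STRING mode
pos=16: emit STR "yes" (now at pos=21)
pos=22: enter COMMENT mode (saw '/*')
exit COMMENT mode (now at pos=30)
pos=30: emit SEMI ';'
pos=31: emit NUM '100' (now at pos=34)
DONE. 11 tokens: [ID, LPAREN, STR, SEMI, NUM, NUM, SEMI, MINUS, STR, SEMI, NUM]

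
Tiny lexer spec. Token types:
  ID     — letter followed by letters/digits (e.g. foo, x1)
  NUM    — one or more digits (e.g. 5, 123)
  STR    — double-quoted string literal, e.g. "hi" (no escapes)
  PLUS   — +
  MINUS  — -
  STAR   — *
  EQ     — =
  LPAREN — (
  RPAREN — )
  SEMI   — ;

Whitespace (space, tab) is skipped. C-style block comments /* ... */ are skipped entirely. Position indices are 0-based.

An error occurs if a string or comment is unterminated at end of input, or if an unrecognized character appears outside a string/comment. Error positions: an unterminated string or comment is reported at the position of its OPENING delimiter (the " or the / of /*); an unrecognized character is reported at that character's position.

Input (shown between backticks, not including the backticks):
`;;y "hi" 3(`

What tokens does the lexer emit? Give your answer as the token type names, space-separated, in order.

Answer: SEMI SEMI ID STR NUM LPAREN

Derivation:
pos=0: emit SEMI ';'
pos=1: emit SEMI ';'
pos=2: emit ID 'y' (now at pos=3)
pos=4: enter STRING mode
pos=4: emit STR "hi" (now at pos=8)
pos=9: emit NUM '3' (now at pos=10)
pos=10: emit LPAREN '('
DONE. 6 tokens: [SEMI, SEMI, ID, STR, NUM, LPAREN]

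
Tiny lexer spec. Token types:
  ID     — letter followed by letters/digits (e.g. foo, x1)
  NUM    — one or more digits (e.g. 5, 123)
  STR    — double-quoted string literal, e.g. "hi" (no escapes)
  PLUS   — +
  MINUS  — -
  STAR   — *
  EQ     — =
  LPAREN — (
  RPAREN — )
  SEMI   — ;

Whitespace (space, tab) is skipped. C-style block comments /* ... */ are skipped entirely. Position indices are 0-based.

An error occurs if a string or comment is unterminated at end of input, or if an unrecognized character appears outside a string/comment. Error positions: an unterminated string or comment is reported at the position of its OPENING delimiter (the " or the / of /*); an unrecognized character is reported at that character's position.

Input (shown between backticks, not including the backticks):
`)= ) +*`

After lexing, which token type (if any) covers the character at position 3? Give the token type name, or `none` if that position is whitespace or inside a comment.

pos=0: emit RPAREN ')'
pos=1: emit EQ '='
pos=3: emit RPAREN ')'
pos=5: emit PLUS '+'
pos=6: emit STAR '*'
DONE. 5 tokens: [RPAREN, EQ, RPAREN, PLUS, STAR]
Position 3: char is ')' -> RPAREN

Answer: RPAREN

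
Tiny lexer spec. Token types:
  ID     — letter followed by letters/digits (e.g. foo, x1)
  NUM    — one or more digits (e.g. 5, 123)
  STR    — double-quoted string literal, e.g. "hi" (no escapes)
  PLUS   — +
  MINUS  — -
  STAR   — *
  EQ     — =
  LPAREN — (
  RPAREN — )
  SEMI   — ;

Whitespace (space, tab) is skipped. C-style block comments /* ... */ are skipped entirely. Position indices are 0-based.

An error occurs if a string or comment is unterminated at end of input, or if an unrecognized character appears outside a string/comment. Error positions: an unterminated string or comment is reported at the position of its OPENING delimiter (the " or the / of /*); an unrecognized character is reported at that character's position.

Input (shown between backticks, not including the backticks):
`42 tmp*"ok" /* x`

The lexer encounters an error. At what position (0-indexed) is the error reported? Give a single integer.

Answer: 12

Derivation:
pos=0: emit NUM '42' (now at pos=2)
pos=3: emit ID 'tmp' (now at pos=6)
pos=6: emit STAR '*'
pos=7: enter STRING mode
pos=7: emit STR "ok" (now at pos=11)
pos=12: enter COMMENT mode (saw '/*')
pos=12: ERROR — unterminated comment (reached EOF)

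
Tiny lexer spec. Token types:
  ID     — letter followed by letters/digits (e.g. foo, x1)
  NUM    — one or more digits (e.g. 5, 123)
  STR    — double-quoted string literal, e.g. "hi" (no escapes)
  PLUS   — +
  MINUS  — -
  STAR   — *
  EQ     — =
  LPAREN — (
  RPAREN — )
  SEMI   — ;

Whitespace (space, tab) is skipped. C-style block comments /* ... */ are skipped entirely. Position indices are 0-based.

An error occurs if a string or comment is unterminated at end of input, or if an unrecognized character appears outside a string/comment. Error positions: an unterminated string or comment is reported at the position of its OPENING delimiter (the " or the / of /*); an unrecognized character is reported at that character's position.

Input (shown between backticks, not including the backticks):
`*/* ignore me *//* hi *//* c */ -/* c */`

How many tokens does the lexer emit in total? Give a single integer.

Answer: 2

Derivation:
pos=0: emit STAR '*'
pos=1: enter COMMENT mode (saw '/*')
exit COMMENT mode (now at pos=16)
pos=16: enter COMMENT mode (saw '/*')
exit COMMENT mode (now at pos=24)
pos=24: enter COMMENT mode (saw '/*')
exit COMMENT mode (now at pos=31)
pos=32: emit MINUS '-'
pos=33: enter COMMENT mode (saw '/*')
exit COMMENT mode (now at pos=40)
DONE. 2 tokens: [STAR, MINUS]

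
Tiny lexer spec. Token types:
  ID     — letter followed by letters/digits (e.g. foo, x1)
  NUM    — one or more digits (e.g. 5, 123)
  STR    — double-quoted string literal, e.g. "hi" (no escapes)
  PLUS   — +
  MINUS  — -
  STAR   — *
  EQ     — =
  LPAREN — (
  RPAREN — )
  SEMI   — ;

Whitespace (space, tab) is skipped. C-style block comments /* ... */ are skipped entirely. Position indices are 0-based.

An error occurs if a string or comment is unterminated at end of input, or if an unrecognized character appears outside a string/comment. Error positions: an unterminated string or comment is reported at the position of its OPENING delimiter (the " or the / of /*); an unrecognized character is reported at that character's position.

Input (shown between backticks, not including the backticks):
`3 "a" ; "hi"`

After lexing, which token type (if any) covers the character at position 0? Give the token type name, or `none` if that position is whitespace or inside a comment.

Answer: NUM

Derivation:
pos=0: emit NUM '3' (now at pos=1)
pos=2: enter STRING mode
pos=2: emit STR "a" (now at pos=5)
pos=6: emit SEMI ';'
pos=8: enter STRING mode
pos=8: emit STR "hi" (now at pos=12)
DONE. 4 tokens: [NUM, STR, SEMI, STR]
Position 0: char is '3' -> NUM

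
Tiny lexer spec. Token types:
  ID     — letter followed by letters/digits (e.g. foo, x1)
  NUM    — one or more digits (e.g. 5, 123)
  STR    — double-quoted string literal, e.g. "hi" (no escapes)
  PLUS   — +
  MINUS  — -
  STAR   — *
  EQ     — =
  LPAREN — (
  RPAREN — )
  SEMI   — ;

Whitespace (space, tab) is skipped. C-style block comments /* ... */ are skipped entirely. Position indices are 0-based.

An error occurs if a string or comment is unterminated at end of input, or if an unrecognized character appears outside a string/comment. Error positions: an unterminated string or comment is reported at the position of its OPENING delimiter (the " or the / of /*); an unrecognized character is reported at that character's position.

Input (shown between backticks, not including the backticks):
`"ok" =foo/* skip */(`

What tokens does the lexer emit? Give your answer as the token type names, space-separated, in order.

pos=0: enter STRING mode
pos=0: emit STR "ok" (now at pos=4)
pos=5: emit EQ '='
pos=6: emit ID 'foo' (now at pos=9)
pos=9: enter COMMENT mode (saw '/*')
exit COMMENT mode (now at pos=19)
pos=19: emit LPAREN '('
DONE. 4 tokens: [STR, EQ, ID, LPAREN]

Answer: STR EQ ID LPAREN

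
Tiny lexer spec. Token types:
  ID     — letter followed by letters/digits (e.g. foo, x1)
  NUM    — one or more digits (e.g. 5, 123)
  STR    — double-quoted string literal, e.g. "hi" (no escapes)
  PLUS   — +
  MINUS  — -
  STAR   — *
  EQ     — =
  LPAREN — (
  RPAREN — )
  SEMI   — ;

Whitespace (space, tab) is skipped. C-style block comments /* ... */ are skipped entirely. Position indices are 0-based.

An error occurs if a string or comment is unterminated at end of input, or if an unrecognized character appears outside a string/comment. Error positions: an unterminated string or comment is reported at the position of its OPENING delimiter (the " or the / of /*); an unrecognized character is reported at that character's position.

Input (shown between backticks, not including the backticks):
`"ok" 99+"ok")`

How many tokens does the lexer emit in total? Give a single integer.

pos=0: enter STRING mode
pos=0: emit STR "ok" (now at pos=4)
pos=5: emit NUM '99' (now at pos=7)
pos=7: emit PLUS '+'
pos=8: enter STRING mode
pos=8: emit STR "ok" (now at pos=12)
pos=12: emit RPAREN ')'
DONE. 5 tokens: [STR, NUM, PLUS, STR, RPAREN]

Answer: 5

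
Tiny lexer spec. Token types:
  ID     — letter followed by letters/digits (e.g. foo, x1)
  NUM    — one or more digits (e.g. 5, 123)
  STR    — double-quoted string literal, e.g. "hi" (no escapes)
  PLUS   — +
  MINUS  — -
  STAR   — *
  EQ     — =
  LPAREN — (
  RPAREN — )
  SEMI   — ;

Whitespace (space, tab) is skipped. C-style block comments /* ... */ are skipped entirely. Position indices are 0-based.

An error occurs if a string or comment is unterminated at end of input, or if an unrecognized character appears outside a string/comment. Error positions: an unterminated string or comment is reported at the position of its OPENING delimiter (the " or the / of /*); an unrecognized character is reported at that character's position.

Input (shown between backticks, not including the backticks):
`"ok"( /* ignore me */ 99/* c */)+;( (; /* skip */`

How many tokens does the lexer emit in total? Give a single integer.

Answer: 9

Derivation:
pos=0: enter STRING mode
pos=0: emit STR "ok" (now at pos=4)
pos=4: emit LPAREN '('
pos=6: enter COMMENT mode (saw '/*')
exit COMMENT mode (now at pos=21)
pos=22: emit NUM '99' (now at pos=24)
pos=24: enter COMMENT mode (saw '/*')
exit COMMENT mode (now at pos=31)
pos=31: emit RPAREN ')'
pos=32: emit PLUS '+'
pos=33: emit SEMI ';'
pos=34: emit LPAREN '('
pos=36: emit LPAREN '('
pos=37: emit SEMI ';'
pos=39: enter COMMENT mode (saw '/*')
exit COMMENT mode (now at pos=49)
DONE. 9 tokens: [STR, LPAREN, NUM, RPAREN, PLUS, SEMI, LPAREN, LPAREN, SEMI]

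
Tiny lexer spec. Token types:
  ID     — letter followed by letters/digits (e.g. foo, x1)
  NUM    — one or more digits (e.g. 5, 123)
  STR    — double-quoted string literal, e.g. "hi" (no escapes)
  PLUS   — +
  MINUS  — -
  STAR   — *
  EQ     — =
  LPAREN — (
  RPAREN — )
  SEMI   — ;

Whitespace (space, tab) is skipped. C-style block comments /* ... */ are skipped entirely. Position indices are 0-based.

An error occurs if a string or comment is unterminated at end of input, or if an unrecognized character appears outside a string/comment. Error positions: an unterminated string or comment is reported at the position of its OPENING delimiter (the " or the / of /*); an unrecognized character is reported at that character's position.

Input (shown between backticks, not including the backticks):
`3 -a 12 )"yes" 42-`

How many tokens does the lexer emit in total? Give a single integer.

Answer: 8

Derivation:
pos=0: emit NUM '3' (now at pos=1)
pos=2: emit MINUS '-'
pos=3: emit ID 'a' (now at pos=4)
pos=5: emit NUM '12' (now at pos=7)
pos=8: emit RPAREN ')'
pos=9: enter STRING mode
pos=9: emit STR "yes" (now at pos=14)
pos=15: emit NUM '42' (now at pos=17)
pos=17: emit MINUS '-'
DONE. 8 tokens: [NUM, MINUS, ID, NUM, RPAREN, STR, NUM, MINUS]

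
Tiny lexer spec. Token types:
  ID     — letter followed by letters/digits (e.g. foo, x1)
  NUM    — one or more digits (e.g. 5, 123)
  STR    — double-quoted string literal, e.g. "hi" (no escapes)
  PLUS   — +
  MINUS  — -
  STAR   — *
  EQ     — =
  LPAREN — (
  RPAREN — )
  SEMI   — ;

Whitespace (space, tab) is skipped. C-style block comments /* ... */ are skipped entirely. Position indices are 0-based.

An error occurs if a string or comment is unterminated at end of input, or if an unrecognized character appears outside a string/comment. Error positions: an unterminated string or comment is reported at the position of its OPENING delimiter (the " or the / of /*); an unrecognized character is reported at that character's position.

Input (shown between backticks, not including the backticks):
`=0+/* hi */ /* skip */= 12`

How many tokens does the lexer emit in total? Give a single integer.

Answer: 5

Derivation:
pos=0: emit EQ '='
pos=1: emit NUM '0' (now at pos=2)
pos=2: emit PLUS '+'
pos=3: enter COMMENT mode (saw '/*')
exit COMMENT mode (now at pos=11)
pos=12: enter COMMENT mode (saw '/*')
exit COMMENT mode (now at pos=22)
pos=22: emit EQ '='
pos=24: emit NUM '12' (now at pos=26)
DONE. 5 tokens: [EQ, NUM, PLUS, EQ, NUM]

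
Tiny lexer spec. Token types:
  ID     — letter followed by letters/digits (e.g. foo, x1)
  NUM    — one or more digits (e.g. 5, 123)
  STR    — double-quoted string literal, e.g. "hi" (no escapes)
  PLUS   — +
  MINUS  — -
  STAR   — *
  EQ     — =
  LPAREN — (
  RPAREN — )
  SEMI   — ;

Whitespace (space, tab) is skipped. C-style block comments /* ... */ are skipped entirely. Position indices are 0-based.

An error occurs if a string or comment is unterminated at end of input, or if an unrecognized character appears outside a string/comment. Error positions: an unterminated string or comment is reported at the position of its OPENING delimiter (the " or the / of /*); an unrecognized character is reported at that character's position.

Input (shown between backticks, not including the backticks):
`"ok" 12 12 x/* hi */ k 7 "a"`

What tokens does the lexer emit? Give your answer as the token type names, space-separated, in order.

Answer: STR NUM NUM ID ID NUM STR

Derivation:
pos=0: enter STRING mode
pos=0: emit STR "ok" (now at pos=4)
pos=5: emit NUM '12' (now at pos=7)
pos=8: emit NUM '12' (now at pos=10)
pos=11: emit ID 'x' (now at pos=12)
pos=12: enter COMMENT mode (saw '/*')
exit COMMENT mode (now at pos=20)
pos=21: emit ID 'k' (now at pos=22)
pos=23: emit NUM '7' (now at pos=24)
pos=25: enter STRING mode
pos=25: emit STR "a" (now at pos=28)
DONE. 7 tokens: [STR, NUM, NUM, ID, ID, NUM, STR]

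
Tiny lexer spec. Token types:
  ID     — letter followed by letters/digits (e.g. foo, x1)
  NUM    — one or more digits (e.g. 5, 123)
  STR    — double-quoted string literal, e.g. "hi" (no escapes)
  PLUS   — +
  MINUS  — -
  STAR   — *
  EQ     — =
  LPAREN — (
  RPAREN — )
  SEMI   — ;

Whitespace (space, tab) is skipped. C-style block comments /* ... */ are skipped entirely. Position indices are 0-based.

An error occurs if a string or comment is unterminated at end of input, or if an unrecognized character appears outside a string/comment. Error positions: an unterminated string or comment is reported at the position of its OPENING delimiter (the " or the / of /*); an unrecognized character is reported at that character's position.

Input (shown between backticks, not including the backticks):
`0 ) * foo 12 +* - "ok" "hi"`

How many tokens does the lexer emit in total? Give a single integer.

Answer: 10

Derivation:
pos=0: emit NUM '0' (now at pos=1)
pos=2: emit RPAREN ')'
pos=4: emit STAR '*'
pos=6: emit ID 'foo' (now at pos=9)
pos=10: emit NUM '12' (now at pos=12)
pos=13: emit PLUS '+'
pos=14: emit STAR '*'
pos=16: emit MINUS '-'
pos=18: enter STRING mode
pos=18: emit STR "ok" (now at pos=22)
pos=23: enter STRING mode
pos=23: emit STR "hi" (now at pos=27)
DONE. 10 tokens: [NUM, RPAREN, STAR, ID, NUM, PLUS, STAR, MINUS, STR, STR]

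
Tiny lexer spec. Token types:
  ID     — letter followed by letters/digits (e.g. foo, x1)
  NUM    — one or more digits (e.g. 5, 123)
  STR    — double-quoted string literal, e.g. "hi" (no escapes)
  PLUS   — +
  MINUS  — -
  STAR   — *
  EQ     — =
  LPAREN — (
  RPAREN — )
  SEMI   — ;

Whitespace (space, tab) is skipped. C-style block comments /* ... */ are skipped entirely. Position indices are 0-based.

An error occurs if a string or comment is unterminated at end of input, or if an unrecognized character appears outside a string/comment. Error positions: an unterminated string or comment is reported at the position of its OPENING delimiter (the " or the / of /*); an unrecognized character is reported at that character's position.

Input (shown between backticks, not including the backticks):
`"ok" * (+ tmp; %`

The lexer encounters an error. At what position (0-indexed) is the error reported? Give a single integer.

Answer: 15

Derivation:
pos=0: enter STRING mode
pos=0: emit STR "ok" (now at pos=4)
pos=5: emit STAR '*'
pos=7: emit LPAREN '('
pos=8: emit PLUS '+'
pos=10: emit ID 'tmp' (now at pos=13)
pos=13: emit SEMI ';'
pos=15: ERROR — unrecognized char '%'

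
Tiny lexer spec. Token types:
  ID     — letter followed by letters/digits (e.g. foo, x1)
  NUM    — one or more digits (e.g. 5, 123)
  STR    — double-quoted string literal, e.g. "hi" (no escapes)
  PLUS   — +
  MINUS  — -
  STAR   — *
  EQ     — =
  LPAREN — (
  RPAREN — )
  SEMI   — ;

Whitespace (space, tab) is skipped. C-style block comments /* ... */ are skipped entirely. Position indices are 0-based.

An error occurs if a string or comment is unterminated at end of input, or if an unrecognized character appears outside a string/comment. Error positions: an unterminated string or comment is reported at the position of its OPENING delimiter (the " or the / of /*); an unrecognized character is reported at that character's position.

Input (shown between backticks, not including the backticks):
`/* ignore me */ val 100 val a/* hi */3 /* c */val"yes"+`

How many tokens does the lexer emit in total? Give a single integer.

pos=0: enter COMMENT mode (saw '/*')
exit COMMENT mode (now at pos=15)
pos=16: emit ID 'val' (now at pos=19)
pos=20: emit NUM '100' (now at pos=23)
pos=24: emit ID 'val' (now at pos=27)
pos=28: emit ID 'a' (now at pos=29)
pos=29: enter COMMENT mode (saw '/*')
exit COMMENT mode (now at pos=37)
pos=37: emit NUM '3' (now at pos=38)
pos=39: enter COMMENT mode (saw '/*')
exit COMMENT mode (now at pos=46)
pos=46: emit ID 'val' (now at pos=49)
pos=49: enter STRING mode
pos=49: emit STR "yes" (now at pos=54)
pos=54: emit PLUS '+'
DONE. 8 tokens: [ID, NUM, ID, ID, NUM, ID, STR, PLUS]

Answer: 8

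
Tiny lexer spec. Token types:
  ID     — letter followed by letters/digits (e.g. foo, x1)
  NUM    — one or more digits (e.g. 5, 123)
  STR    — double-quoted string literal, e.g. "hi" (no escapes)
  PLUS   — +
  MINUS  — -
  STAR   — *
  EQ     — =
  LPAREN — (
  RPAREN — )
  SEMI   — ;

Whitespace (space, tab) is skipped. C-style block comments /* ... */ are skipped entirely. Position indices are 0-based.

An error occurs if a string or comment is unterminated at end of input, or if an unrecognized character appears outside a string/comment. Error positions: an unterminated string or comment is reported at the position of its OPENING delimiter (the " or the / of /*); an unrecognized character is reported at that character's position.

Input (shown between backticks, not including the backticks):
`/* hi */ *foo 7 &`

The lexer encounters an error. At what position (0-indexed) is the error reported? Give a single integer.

Answer: 16

Derivation:
pos=0: enter COMMENT mode (saw '/*')
exit COMMENT mode (now at pos=8)
pos=9: emit STAR '*'
pos=10: emit ID 'foo' (now at pos=13)
pos=14: emit NUM '7' (now at pos=15)
pos=16: ERROR — unrecognized char '&'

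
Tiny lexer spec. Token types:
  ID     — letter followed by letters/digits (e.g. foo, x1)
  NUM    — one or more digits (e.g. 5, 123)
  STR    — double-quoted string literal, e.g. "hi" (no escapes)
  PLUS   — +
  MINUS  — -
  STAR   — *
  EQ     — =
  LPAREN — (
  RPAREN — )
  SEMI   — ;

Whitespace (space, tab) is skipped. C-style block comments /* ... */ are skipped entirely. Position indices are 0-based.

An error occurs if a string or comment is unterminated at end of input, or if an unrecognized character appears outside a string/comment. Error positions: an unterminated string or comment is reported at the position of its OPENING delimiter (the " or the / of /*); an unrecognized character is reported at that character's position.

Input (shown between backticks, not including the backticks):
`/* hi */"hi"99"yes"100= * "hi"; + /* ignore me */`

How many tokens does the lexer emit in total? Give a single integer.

Answer: 9

Derivation:
pos=0: enter COMMENT mode (saw '/*')
exit COMMENT mode (now at pos=8)
pos=8: enter STRING mode
pos=8: emit STR "hi" (now at pos=12)
pos=12: emit NUM '99' (now at pos=14)
pos=14: enter STRING mode
pos=14: emit STR "yes" (now at pos=19)
pos=19: emit NUM '100' (now at pos=22)
pos=22: emit EQ '='
pos=24: emit STAR '*'
pos=26: enter STRING mode
pos=26: emit STR "hi" (now at pos=30)
pos=30: emit SEMI ';'
pos=32: emit PLUS '+'
pos=34: enter COMMENT mode (saw '/*')
exit COMMENT mode (now at pos=49)
DONE. 9 tokens: [STR, NUM, STR, NUM, EQ, STAR, STR, SEMI, PLUS]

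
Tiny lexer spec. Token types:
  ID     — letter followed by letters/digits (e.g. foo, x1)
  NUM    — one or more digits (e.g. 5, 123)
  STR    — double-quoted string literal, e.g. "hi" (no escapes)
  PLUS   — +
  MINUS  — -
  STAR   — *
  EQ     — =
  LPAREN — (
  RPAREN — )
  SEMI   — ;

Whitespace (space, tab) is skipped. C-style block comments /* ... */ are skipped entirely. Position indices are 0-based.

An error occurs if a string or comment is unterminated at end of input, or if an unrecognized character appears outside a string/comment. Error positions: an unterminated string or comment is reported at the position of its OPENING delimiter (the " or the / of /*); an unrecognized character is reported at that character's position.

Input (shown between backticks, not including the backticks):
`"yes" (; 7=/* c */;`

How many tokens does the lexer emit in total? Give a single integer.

pos=0: enter STRING mode
pos=0: emit STR "yes" (now at pos=5)
pos=6: emit LPAREN '('
pos=7: emit SEMI ';'
pos=9: emit NUM '7' (now at pos=10)
pos=10: emit EQ '='
pos=11: enter COMMENT mode (saw '/*')
exit COMMENT mode (now at pos=18)
pos=18: emit SEMI ';'
DONE. 6 tokens: [STR, LPAREN, SEMI, NUM, EQ, SEMI]

Answer: 6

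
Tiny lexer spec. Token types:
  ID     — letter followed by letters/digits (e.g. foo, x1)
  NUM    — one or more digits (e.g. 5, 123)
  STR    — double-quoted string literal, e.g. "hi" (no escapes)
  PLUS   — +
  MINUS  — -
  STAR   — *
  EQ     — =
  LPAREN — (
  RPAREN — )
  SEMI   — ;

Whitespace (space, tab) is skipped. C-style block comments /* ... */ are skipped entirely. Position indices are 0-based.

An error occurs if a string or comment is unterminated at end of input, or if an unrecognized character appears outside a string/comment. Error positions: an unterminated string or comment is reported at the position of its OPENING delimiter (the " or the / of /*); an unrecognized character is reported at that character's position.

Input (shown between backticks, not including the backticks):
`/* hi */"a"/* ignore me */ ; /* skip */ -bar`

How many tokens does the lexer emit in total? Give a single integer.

Answer: 4

Derivation:
pos=0: enter COMMENT mode (saw '/*')
exit COMMENT mode (now at pos=8)
pos=8: enter STRING mode
pos=8: emit STR "a" (now at pos=11)
pos=11: enter COMMENT mode (saw '/*')
exit COMMENT mode (now at pos=26)
pos=27: emit SEMI ';'
pos=29: enter COMMENT mode (saw '/*')
exit COMMENT mode (now at pos=39)
pos=40: emit MINUS '-'
pos=41: emit ID 'bar' (now at pos=44)
DONE. 4 tokens: [STR, SEMI, MINUS, ID]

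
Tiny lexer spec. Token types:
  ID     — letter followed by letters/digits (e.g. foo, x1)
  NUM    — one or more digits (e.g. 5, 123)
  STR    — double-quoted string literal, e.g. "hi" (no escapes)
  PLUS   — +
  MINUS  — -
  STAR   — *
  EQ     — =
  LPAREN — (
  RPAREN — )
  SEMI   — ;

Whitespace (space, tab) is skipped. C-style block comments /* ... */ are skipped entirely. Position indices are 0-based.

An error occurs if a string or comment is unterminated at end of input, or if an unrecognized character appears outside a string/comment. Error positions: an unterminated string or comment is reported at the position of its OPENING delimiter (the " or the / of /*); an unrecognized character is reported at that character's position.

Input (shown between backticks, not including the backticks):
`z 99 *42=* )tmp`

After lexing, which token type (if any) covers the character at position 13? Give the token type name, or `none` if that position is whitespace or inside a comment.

Answer: ID

Derivation:
pos=0: emit ID 'z' (now at pos=1)
pos=2: emit NUM '99' (now at pos=4)
pos=5: emit STAR '*'
pos=6: emit NUM '42' (now at pos=8)
pos=8: emit EQ '='
pos=9: emit STAR '*'
pos=11: emit RPAREN ')'
pos=12: emit ID 'tmp' (now at pos=15)
DONE. 8 tokens: [ID, NUM, STAR, NUM, EQ, STAR, RPAREN, ID]
Position 13: char is 'm' -> ID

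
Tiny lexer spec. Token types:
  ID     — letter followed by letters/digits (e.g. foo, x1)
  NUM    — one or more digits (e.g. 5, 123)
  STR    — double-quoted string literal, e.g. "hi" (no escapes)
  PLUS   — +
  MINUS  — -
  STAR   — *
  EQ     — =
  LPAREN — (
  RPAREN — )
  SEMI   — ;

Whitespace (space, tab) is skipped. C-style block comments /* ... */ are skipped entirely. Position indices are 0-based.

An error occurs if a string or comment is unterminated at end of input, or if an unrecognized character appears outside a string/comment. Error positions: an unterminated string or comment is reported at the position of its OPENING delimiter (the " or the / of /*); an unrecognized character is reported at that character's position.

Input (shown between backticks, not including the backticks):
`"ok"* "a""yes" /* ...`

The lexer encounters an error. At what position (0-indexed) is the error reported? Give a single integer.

Answer: 15

Derivation:
pos=0: enter STRING mode
pos=0: emit STR "ok" (now at pos=4)
pos=4: emit STAR '*'
pos=6: enter STRING mode
pos=6: emit STR "a" (now at pos=9)
pos=9: enter STRING mode
pos=9: emit STR "yes" (now at pos=14)
pos=15: enter COMMENT mode (saw '/*')
pos=15: ERROR — unterminated comment (reached EOF)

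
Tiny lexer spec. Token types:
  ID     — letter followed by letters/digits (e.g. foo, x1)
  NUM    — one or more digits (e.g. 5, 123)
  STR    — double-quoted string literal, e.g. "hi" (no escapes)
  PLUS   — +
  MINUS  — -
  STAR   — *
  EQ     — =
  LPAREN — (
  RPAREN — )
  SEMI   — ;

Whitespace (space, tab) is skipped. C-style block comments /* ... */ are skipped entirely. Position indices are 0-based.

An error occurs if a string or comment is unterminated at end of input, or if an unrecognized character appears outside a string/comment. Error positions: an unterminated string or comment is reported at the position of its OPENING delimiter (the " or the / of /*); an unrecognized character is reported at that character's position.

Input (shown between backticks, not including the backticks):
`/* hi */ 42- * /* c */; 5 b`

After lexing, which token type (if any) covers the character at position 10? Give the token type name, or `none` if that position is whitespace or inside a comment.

pos=0: enter COMMENT mode (saw '/*')
exit COMMENT mode (now at pos=8)
pos=9: emit NUM '42' (now at pos=11)
pos=11: emit MINUS '-'
pos=13: emit STAR '*'
pos=15: enter COMMENT mode (saw '/*')
exit COMMENT mode (now at pos=22)
pos=22: emit SEMI ';'
pos=24: emit NUM '5' (now at pos=25)
pos=26: emit ID 'b' (now at pos=27)
DONE. 6 tokens: [NUM, MINUS, STAR, SEMI, NUM, ID]
Position 10: char is '2' -> NUM

Answer: NUM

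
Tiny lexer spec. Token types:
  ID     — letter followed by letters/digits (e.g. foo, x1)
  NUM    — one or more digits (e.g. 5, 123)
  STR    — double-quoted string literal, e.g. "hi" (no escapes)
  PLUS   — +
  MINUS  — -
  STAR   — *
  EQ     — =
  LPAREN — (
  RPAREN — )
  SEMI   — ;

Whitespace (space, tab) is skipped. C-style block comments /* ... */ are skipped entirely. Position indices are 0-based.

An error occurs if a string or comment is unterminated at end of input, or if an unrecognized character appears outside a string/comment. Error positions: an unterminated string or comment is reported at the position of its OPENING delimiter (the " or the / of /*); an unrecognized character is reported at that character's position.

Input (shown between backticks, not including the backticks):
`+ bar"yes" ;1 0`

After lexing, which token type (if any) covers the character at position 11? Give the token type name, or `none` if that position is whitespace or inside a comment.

Answer: SEMI

Derivation:
pos=0: emit PLUS '+'
pos=2: emit ID 'bar' (now at pos=5)
pos=5: enter STRING mode
pos=5: emit STR "yes" (now at pos=10)
pos=11: emit SEMI ';'
pos=12: emit NUM '1' (now at pos=13)
pos=14: emit NUM '0' (now at pos=15)
DONE. 6 tokens: [PLUS, ID, STR, SEMI, NUM, NUM]
Position 11: char is ';' -> SEMI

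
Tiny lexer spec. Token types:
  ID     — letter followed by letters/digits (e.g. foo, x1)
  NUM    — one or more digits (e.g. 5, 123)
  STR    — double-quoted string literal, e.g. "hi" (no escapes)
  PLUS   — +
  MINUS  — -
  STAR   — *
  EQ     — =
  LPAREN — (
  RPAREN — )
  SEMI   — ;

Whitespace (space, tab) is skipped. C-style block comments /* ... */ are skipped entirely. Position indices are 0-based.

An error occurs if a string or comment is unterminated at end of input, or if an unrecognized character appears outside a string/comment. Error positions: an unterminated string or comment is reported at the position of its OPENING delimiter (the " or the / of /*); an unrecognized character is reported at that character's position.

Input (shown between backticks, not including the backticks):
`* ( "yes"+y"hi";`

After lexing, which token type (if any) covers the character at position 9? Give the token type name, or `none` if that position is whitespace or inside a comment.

pos=0: emit STAR '*'
pos=2: emit LPAREN '('
pos=4: enter STRING mode
pos=4: emit STR "yes" (now at pos=9)
pos=9: emit PLUS '+'
pos=10: emit ID 'y' (now at pos=11)
pos=11: enter STRING mode
pos=11: emit STR "hi" (now at pos=15)
pos=15: emit SEMI ';'
DONE. 7 tokens: [STAR, LPAREN, STR, PLUS, ID, STR, SEMI]
Position 9: char is '+' -> PLUS

Answer: PLUS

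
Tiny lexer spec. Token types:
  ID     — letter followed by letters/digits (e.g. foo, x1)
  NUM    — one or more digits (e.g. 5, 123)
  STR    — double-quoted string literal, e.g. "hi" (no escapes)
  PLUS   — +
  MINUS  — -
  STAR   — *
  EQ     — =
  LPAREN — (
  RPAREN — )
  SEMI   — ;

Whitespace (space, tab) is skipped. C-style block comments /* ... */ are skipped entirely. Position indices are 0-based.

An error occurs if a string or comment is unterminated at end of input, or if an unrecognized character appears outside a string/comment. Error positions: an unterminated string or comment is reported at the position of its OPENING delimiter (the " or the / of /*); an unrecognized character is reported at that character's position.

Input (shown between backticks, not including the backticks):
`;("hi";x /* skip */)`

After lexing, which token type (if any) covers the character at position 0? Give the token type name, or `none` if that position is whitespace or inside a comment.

Answer: SEMI

Derivation:
pos=0: emit SEMI ';'
pos=1: emit LPAREN '('
pos=2: enter STRING mode
pos=2: emit STR "hi" (now at pos=6)
pos=6: emit SEMI ';'
pos=7: emit ID 'x' (now at pos=8)
pos=9: enter COMMENT mode (saw '/*')
exit COMMENT mode (now at pos=19)
pos=19: emit RPAREN ')'
DONE. 6 tokens: [SEMI, LPAREN, STR, SEMI, ID, RPAREN]
Position 0: char is ';' -> SEMI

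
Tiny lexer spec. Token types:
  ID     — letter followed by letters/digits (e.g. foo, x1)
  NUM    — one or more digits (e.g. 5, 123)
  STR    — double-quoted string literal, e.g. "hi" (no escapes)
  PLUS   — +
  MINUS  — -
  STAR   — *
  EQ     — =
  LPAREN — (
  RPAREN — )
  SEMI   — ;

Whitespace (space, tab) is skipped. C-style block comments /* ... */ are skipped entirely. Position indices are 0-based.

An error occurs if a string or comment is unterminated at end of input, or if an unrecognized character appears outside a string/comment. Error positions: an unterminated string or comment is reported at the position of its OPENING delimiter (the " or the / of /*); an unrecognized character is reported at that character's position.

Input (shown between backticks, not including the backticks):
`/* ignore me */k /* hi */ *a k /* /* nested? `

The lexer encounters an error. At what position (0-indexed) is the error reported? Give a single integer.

pos=0: enter COMMENT mode (saw '/*')
exit COMMENT mode (now at pos=15)
pos=15: emit ID 'k' (now at pos=16)
pos=17: enter COMMENT mode (saw '/*')
exit COMMENT mode (now at pos=25)
pos=26: emit STAR '*'
pos=27: emit ID 'a' (now at pos=28)
pos=29: emit ID 'k' (now at pos=30)
pos=31: enter COMMENT mode (saw '/*')
pos=31: ERROR — unterminated comment (reached EOF)

Answer: 31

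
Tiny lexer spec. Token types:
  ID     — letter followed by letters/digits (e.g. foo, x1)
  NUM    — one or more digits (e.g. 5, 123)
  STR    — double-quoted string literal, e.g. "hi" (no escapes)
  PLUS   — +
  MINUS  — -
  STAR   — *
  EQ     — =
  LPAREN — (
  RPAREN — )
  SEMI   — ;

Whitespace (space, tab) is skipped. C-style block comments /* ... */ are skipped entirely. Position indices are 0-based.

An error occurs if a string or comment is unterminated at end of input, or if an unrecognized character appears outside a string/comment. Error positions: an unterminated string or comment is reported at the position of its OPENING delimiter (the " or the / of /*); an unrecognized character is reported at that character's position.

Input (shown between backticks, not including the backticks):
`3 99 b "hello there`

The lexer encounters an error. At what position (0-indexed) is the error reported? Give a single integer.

pos=0: emit NUM '3' (now at pos=1)
pos=2: emit NUM '99' (now at pos=4)
pos=5: emit ID 'b' (now at pos=6)
pos=7: enter STRING mode
pos=7: ERROR — unterminated string

Answer: 7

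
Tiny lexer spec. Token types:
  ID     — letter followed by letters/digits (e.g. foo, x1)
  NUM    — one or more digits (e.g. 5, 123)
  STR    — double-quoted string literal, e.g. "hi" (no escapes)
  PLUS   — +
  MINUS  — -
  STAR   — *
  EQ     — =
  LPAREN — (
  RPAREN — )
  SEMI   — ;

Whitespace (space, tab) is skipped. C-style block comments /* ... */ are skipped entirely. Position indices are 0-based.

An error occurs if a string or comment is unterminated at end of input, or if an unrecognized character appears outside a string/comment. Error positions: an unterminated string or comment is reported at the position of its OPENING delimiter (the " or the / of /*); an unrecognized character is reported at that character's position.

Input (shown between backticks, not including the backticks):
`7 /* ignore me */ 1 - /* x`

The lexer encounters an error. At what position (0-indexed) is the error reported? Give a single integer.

Answer: 22

Derivation:
pos=0: emit NUM '7' (now at pos=1)
pos=2: enter COMMENT mode (saw '/*')
exit COMMENT mode (now at pos=17)
pos=18: emit NUM '1' (now at pos=19)
pos=20: emit MINUS '-'
pos=22: enter COMMENT mode (saw '/*')
pos=22: ERROR — unterminated comment (reached EOF)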